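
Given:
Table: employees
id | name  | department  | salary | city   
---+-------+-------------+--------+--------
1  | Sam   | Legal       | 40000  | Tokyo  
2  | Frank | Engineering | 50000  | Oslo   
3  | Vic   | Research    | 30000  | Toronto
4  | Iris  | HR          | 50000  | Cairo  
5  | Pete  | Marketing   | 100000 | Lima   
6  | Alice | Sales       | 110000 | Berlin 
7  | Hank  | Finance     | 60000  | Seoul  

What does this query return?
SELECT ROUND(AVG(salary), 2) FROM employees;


SUM(salary) = 440000
COUNT = 7
ROUND(AVG, 2) = ROUND(440000 / 7, 2) = 62857.14

62857.14


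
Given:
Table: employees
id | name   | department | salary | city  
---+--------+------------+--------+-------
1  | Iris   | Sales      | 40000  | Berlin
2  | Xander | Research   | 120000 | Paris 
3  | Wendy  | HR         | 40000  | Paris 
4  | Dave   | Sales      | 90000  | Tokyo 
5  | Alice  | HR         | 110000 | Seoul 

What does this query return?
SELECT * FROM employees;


SELECT * returns all 5 rows with all columns

5 rows:
1, Iris, Sales, 40000, Berlin
2, Xander, Research, 120000, Paris
3, Wendy, HR, 40000, Paris
4, Dave, Sales, 90000, Tokyo
5, Alice, HR, 110000, Seoul


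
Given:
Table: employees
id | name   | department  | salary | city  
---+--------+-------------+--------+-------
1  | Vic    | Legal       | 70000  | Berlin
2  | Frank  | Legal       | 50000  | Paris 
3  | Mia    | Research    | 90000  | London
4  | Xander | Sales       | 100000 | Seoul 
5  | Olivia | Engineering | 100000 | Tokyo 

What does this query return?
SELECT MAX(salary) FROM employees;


Salaries: 70000, 50000, 90000, 100000, 100000
MAX = 100000

100000


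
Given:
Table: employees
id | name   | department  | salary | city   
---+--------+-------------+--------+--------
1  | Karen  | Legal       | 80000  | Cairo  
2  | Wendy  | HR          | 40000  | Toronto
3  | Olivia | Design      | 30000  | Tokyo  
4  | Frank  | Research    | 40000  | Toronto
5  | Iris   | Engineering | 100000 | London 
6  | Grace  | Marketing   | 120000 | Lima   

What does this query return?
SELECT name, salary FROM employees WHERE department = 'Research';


Filtering: department = 'Research'
Matching rows: 1

1 rows:
Frank, 40000


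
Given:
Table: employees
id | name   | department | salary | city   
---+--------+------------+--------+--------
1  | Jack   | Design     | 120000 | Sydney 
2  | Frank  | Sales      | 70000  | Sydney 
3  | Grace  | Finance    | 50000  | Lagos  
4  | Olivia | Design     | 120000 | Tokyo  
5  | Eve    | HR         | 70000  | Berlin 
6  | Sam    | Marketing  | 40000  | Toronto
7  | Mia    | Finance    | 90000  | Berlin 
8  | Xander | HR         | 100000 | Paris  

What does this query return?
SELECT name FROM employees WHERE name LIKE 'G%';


LIKE 'G%' matches names starting with 'G'
Matching: 1

1 rows:
Grace


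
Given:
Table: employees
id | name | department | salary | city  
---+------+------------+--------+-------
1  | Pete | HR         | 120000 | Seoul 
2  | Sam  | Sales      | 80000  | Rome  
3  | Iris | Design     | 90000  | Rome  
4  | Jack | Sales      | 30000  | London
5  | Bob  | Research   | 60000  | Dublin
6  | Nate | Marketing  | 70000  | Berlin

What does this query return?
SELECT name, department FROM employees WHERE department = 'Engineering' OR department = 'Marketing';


Filtering: department = 'Engineering' OR 'Marketing'
Matching: 1 rows

1 rows:
Nate, Marketing


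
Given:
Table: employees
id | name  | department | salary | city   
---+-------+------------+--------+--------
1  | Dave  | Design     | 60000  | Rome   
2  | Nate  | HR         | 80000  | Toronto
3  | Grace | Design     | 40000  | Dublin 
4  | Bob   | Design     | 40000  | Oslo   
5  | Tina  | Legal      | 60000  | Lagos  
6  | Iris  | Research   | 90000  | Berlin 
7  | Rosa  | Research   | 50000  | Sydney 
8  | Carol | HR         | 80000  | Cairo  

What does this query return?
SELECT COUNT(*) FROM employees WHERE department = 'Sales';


Counting rows where department = 'Sales'


0


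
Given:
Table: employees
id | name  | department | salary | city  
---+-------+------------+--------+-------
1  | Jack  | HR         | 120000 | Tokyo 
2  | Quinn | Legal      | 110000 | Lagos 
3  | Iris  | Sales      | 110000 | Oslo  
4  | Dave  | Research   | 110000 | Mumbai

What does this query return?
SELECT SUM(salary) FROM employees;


SUM(salary) = 120000 + 110000 + 110000 + 110000 = 450000

450000


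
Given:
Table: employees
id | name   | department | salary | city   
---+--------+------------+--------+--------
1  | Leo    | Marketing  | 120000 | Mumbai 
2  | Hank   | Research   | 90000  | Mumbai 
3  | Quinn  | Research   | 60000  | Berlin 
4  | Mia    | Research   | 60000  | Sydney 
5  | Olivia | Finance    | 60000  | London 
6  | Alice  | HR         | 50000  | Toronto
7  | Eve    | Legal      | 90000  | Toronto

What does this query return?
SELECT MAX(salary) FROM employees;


Salaries: 120000, 90000, 60000, 60000, 60000, 50000, 90000
MAX = 120000

120000


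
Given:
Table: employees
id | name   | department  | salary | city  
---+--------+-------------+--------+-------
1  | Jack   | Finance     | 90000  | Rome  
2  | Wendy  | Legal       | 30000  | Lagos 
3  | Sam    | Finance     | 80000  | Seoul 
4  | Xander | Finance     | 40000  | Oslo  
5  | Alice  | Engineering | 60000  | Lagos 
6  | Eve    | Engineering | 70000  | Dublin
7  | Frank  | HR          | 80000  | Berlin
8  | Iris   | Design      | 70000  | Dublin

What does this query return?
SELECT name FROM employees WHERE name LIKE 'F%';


LIKE 'F%' matches names starting with 'F'
Matching: 1

1 rows:
Frank


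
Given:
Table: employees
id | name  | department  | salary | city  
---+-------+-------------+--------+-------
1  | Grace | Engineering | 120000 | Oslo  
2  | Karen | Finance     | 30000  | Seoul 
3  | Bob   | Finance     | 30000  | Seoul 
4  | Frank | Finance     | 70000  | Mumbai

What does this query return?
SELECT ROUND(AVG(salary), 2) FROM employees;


SUM(salary) = 250000
COUNT = 4
ROUND(AVG, 2) = ROUND(250000 / 4, 2) = 62500.0

62500.0


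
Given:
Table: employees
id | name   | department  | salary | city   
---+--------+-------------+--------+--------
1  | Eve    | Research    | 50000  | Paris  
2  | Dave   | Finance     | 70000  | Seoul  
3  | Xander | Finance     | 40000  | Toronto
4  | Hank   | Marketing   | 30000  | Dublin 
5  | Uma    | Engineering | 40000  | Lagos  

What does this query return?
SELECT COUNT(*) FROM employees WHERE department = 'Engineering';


Counting rows where department = 'Engineering'
  Uma -> MATCH


1


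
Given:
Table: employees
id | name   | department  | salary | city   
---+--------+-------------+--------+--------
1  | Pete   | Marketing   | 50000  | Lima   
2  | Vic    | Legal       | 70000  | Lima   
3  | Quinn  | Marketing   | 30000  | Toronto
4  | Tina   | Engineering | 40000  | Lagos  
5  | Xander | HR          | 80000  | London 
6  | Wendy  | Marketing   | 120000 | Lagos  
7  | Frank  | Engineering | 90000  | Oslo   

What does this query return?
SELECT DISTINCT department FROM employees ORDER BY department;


All 'department' values (row order): Marketing, Legal, Marketing, Engineering, HR, Marketing, Engineering
Removing duplicates leaves 4 unique value(s).

4 values:
Engineering
HR
Legal
Marketing


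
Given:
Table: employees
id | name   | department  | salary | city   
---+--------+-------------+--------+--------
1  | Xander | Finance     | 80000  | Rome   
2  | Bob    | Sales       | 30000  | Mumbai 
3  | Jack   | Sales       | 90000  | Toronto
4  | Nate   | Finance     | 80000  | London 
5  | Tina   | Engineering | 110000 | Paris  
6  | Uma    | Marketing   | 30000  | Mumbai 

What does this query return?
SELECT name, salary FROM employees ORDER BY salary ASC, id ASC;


Sorting by salary ASC, then id ASC for ties

6 rows:
Bob, 30000
Uma, 30000
Xander, 80000
Nate, 80000
Jack, 90000
Tina, 110000


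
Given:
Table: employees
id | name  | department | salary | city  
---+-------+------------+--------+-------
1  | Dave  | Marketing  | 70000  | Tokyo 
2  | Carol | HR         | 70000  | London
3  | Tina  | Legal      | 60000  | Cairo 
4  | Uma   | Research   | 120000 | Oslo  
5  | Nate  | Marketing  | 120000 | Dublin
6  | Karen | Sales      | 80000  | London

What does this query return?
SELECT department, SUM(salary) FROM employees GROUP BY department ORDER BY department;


Summing salary within each department:
  HR: 70000 = 70000
  Legal: 60000 = 60000
  Marketing: 70000 + 120000 = 190000
  Research: 120000 = 120000
  Sales: 80000 = 80000


5 groups:
HR, 70000
Legal, 60000
Marketing, 190000
Research, 120000
Sales, 80000


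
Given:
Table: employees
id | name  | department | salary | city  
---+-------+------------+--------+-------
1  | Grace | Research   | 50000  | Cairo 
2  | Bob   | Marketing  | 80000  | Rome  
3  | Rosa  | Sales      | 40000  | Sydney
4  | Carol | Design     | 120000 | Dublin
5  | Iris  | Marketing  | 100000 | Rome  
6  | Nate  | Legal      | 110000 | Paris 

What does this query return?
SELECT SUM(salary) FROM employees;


SUM(salary) = 50000 + 80000 + 40000 + 120000 + 100000 + 110000 = 500000

500000


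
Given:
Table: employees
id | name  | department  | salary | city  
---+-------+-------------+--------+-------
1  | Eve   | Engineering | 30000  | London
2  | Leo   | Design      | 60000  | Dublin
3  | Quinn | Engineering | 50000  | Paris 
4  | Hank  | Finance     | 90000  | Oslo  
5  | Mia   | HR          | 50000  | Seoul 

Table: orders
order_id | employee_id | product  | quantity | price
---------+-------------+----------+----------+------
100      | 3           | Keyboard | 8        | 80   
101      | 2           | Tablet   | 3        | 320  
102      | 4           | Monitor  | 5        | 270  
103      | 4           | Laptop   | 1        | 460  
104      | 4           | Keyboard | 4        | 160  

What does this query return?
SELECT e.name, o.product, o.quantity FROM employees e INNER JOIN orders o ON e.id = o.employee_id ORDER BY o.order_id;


Joining employees.id = orders.employee_id:
  employee Quinn (id=3) -> order Keyboard
  employee Leo (id=2) -> order Tablet
  employee Hank (id=4) -> order Monitor
  employee Hank (id=4) -> order Laptop
  employee Hank (id=4) -> order Keyboard


5 rows:
Quinn, Keyboard, 8
Leo, Tablet, 3
Hank, Monitor, 5
Hank, Laptop, 1
Hank, Keyboard, 4


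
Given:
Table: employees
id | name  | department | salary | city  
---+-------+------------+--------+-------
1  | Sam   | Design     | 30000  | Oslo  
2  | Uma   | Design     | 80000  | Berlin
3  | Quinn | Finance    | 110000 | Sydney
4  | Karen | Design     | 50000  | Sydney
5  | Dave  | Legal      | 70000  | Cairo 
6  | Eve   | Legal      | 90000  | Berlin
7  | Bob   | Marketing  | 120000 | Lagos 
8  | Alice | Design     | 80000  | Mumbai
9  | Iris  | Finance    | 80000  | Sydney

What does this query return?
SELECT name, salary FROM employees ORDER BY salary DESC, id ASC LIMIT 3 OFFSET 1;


Sort by salary DESC (id ASC tiebreak), then skip 1 and take 3
Rows 2 through 4

3 rows:
Quinn, 110000
Eve, 90000
Uma, 80000


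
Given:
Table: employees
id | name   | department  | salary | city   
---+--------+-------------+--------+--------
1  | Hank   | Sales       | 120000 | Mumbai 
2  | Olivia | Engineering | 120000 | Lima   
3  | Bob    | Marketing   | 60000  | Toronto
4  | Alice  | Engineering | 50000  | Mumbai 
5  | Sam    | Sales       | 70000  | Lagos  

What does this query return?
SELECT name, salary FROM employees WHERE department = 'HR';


Filtering: department = 'HR'
Matching rows: 0

Empty result set (0 rows)


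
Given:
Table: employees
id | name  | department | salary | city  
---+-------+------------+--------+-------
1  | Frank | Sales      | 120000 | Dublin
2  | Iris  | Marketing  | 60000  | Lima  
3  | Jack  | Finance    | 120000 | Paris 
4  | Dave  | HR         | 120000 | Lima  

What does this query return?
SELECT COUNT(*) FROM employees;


COUNT(*) counts all rows

4


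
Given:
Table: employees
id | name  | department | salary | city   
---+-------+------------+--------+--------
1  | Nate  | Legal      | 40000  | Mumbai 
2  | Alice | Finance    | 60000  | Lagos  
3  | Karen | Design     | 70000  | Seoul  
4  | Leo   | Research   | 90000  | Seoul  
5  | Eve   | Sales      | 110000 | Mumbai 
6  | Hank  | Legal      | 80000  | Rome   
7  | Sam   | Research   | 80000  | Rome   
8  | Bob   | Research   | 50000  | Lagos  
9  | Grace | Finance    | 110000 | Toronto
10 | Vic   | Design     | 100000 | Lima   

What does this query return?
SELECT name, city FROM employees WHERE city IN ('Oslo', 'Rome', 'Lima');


Filtering: city IN ('Oslo', 'Rome', 'Lima')
Matching: 3 rows

3 rows:
Hank, Rome
Sam, Rome
Vic, Lima


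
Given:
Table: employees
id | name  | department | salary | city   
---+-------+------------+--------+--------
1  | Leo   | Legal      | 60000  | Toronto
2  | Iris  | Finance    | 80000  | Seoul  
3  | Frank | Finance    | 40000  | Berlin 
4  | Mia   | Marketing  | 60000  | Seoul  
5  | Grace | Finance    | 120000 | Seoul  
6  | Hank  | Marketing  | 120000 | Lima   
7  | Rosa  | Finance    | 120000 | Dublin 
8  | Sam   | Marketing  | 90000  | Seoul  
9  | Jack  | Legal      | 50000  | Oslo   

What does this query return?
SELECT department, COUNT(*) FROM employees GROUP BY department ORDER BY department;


Assigning each row to its department group:
  Leo -> Legal
  Iris -> Finance
  Frank -> Finance
  Mia -> Marketing
  Grace -> Finance
  Hank -> Marketing
  Rosa -> Finance
  Sam -> Marketing
  Jack -> Legal


3 groups:
Finance, 4
Legal, 2
Marketing, 3


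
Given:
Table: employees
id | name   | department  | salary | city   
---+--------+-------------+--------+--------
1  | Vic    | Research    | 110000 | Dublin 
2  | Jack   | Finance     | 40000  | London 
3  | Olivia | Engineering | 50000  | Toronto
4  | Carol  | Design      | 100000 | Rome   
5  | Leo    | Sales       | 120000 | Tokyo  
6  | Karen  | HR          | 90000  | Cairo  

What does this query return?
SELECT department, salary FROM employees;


Projecting columns: department, salary

6 rows:
Research, 110000
Finance, 40000
Engineering, 50000
Design, 100000
Sales, 120000
HR, 90000


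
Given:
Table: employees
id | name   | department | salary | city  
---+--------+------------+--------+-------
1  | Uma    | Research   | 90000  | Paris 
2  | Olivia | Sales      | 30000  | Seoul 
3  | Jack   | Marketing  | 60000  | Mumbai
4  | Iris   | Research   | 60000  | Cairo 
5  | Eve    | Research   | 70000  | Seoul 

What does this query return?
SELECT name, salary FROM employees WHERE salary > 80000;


Filtering: salary > 80000
Matching: 1 rows

1 rows:
Uma, 90000


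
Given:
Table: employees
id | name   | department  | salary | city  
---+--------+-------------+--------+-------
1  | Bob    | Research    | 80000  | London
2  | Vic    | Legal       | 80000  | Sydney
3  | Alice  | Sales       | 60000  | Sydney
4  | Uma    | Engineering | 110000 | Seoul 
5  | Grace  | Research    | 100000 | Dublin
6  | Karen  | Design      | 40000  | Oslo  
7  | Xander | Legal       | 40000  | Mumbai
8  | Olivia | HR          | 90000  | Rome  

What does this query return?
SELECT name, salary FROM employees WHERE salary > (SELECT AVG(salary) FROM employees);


Subquery: AVG(salary) = 75000.0
Filtering: salary > 75000.0
  Bob (80000) -> MATCH
  Vic (80000) -> MATCH
  Uma (110000) -> MATCH
  Grace (100000) -> MATCH
  Olivia (90000) -> MATCH


5 rows:
Bob, 80000
Vic, 80000
Uma, 110000
Grace, 100000
Olivia, 90000


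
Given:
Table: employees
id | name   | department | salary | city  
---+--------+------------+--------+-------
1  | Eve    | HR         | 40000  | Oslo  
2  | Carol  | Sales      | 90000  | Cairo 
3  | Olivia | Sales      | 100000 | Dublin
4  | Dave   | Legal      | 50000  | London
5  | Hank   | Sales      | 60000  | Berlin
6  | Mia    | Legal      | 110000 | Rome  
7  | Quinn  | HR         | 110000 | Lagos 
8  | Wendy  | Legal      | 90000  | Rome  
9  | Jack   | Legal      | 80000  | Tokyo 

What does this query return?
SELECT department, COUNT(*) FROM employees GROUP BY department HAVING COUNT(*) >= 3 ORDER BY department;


Groups with count >= 3:
  Legal: 4 -> PASS
  Sales: 3 -> PASS
  HR: 2 -> filtered out


2 groups:
Legal, 4
Sales, 3


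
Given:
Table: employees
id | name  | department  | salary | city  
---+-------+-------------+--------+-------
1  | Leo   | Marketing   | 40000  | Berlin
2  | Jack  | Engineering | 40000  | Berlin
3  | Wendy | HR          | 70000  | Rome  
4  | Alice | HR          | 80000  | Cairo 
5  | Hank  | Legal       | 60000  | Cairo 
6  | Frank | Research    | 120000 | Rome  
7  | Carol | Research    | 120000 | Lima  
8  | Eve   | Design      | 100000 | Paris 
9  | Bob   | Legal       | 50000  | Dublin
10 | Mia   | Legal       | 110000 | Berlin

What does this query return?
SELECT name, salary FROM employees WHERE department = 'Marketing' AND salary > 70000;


Filtering: department = 'Marketing' AND salary > 70000
Matching: 0 rows

Empty result set (0 rows)


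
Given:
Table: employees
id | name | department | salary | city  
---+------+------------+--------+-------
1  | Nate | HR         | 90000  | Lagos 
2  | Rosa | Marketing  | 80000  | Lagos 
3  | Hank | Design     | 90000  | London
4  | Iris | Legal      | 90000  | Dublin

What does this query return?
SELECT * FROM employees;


SELECT * returns all 4 rows with all columns

4 rows:
1, Nate, HR, 90000, Lagos
2, Rosa, Marketing, 80000, Lagos
3, Hank, Design, 90000, London
4, Iris, Legal, 90000, Dublin


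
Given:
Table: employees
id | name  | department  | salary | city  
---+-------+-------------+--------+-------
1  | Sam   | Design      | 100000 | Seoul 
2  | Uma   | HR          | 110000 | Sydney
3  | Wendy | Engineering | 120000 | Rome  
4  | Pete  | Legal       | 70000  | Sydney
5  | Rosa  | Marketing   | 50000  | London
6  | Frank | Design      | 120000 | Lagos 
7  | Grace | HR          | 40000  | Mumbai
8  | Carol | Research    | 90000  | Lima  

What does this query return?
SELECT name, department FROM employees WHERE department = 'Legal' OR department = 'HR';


Filtering: department = 'Legal' OR 'HR'
Matching: 3 rows

3 rows:
Uma, HR
Pete, Legal
Grace, HR


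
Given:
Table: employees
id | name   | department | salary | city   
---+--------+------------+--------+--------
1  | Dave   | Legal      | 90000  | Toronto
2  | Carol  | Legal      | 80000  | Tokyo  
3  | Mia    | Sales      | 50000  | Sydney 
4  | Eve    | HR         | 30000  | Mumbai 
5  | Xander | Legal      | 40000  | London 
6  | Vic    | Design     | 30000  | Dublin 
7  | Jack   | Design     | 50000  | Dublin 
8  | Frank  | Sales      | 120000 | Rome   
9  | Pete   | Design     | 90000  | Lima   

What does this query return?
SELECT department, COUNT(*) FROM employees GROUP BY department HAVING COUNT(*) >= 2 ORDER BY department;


Groups with count >= 2:
  Design: 3 -> PASS
  Legal: 3 -> PASS
  Sales: 2 -> PASS
  HR: 1 -> filtered out


3 groups:
Design, 3
Legal, 3
Sales, 2


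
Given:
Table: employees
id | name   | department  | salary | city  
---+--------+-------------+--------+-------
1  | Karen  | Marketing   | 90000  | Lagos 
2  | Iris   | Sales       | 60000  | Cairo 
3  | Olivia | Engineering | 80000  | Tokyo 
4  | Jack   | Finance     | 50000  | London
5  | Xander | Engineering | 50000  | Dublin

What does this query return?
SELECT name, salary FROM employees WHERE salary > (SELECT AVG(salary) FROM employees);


Subquery: AVG(salary) = 66000.0
Filtering: salary > 66000.0
  Karen (90000) -> MATCH
  Olivia (80000) -> MATCH


2 rows:
Karen, 90000
Olivia, 80000


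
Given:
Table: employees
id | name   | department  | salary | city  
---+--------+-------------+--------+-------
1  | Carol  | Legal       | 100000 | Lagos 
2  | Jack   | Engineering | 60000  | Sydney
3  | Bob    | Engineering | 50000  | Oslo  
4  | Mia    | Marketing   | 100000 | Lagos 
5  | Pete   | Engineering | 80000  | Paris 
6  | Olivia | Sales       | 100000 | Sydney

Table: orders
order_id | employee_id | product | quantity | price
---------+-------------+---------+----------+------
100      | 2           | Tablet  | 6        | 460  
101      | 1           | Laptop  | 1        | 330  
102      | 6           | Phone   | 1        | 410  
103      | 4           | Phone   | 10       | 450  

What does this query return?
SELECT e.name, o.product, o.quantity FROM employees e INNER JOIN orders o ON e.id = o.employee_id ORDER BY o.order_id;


Joining employees.id = orders.employee_id:
  employee Jack (id=2) -> order Tablet
  employee Carol (id=1) -> order Laptop
  employee Olivia (id=6) -> order Phone
  employee Mia (id=4) -> order Phone


4 rows:
Jack, Tablet, 6
Carol, Laptop, 1
Olivia, Phone, 1
Mia, Phone, 10


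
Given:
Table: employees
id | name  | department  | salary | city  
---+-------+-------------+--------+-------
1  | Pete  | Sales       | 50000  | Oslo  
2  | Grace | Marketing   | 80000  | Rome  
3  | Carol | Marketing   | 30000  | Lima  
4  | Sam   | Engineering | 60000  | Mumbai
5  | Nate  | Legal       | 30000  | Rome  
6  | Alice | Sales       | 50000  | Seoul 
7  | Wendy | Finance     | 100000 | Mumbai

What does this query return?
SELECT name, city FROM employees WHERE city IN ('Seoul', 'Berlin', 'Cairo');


Filtering: city IN ('Seoul', 'Berlin', 'Cairo')
Matching: 1 rows

1 rows:
Alice, Seoul


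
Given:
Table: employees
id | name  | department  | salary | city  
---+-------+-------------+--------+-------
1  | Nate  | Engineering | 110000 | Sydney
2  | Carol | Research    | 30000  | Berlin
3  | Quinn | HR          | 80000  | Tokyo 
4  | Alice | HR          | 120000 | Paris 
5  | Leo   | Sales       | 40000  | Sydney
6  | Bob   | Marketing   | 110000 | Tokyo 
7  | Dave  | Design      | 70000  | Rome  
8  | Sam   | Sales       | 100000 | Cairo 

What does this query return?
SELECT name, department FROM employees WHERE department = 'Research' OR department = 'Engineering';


Filtering: department = 'Research' OR 'Engineering'
Matching: 2 rows

2 rows:
Nate, Engineering
Carol, Research


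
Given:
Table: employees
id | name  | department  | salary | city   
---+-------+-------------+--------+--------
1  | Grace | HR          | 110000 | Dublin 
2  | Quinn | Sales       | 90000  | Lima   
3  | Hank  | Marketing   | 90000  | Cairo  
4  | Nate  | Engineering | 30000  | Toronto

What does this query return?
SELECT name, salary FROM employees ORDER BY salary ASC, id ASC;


Sorting by salary ASC, then id ASC for ties

4 rows:
Nate, 30000
Quinn, 90000
Hank, 90000
Grace, 110000


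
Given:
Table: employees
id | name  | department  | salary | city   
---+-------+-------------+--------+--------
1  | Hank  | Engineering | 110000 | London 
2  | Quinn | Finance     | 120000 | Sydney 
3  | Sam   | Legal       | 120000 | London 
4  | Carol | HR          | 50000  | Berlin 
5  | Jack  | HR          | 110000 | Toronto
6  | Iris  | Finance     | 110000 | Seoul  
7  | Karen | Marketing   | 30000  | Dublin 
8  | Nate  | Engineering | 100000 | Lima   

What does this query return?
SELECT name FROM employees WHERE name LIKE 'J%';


LIKE 'J%' matches names starting with 'J'
Matching: 1

1 rows:
Jack


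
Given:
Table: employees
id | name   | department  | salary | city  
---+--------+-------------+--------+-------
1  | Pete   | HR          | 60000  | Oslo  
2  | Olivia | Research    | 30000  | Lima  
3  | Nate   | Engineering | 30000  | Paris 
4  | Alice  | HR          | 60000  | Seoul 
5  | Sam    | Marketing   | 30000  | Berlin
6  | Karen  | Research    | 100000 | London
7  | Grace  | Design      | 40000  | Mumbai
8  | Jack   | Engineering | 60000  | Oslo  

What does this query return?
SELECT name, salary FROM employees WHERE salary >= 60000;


Filtering: salary >= 60000
Matching: 4 rows

4 rows:
Pete, 60000
Alice, 60000
Karen, 100000
Jack, 60000


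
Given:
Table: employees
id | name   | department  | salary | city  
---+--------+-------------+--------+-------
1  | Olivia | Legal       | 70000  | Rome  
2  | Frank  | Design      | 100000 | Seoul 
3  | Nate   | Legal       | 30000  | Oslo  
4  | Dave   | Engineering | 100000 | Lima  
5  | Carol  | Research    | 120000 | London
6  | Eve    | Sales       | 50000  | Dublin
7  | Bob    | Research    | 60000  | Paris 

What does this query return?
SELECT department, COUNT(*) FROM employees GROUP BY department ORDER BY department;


Assigning each row to its department group:
  Olivia -> Legal
  Frank -> Design
  Nate -> Legal
  Dave -> Engineering
  Carol -> Research
  Eve -> Sales
  Bob -> Research


5 groups:
Design, 1
Engineering, 1
Legal, 2
Research, 2
Sales, 1


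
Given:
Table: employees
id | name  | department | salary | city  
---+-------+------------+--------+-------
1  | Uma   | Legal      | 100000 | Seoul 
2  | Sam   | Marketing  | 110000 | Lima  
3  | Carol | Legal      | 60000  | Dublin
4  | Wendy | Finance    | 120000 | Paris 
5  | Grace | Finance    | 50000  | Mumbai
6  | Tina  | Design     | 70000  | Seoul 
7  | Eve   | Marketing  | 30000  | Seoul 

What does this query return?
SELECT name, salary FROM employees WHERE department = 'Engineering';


Filtering: department = 'Engineering'
Matching rows: 0

Empty result set (0 rows)


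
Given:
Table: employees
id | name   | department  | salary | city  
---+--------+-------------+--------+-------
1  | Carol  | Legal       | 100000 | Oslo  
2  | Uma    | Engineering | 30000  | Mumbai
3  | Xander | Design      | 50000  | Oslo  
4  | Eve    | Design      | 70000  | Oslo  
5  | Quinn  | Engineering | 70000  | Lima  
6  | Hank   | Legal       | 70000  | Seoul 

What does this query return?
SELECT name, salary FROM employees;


Projecting columns: name, salary

6 rows:
Carol, 100000
Uma, 30000
Xander, 50000
Eve, 70000
Quinn, 70000
Hank, 70000


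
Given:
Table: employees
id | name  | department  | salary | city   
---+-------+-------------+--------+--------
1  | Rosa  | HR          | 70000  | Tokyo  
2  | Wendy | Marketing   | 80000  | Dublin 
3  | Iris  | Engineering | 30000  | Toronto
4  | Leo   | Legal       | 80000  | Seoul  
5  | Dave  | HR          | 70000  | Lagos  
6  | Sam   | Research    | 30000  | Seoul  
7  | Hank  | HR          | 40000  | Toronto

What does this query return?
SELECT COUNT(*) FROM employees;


COUNT(*) counts all rows

7


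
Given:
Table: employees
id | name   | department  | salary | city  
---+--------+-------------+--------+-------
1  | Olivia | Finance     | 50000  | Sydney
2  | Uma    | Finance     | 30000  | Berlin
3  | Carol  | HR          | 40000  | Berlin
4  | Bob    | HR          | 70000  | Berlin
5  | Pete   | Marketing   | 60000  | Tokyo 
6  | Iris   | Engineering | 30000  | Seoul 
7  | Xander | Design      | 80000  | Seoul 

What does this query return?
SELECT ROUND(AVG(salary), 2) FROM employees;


SUM(salary) = 360000
COUNT = 7
ROUND(AVG, 2) = ROUND(360000 / 7, 2) = 51428.57

51428.57


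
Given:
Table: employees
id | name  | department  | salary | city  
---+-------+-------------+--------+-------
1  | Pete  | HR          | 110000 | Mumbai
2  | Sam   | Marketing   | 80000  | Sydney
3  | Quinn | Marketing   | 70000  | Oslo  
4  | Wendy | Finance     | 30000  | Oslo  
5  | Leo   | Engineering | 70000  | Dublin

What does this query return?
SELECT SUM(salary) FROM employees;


SUM(salary) = 110000 + 80000 + 70000 + 30000 + 70000 = 360000

360000


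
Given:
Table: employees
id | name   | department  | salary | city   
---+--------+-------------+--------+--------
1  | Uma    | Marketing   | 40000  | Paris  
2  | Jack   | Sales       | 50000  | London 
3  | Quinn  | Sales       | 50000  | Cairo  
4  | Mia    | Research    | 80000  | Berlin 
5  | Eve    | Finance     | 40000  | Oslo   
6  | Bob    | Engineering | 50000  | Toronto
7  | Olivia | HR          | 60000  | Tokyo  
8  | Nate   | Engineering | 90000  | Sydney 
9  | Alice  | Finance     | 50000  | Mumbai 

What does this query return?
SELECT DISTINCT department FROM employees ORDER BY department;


All 'department' values (row order): Marketing, Sales, Sales, Research, Finance, Engineering, HR, Engineering, Finance
Removing duplicates leaves 6 unique value(s).

6 values:
Engineering
Finance
HR
Marketing
Research
Sales


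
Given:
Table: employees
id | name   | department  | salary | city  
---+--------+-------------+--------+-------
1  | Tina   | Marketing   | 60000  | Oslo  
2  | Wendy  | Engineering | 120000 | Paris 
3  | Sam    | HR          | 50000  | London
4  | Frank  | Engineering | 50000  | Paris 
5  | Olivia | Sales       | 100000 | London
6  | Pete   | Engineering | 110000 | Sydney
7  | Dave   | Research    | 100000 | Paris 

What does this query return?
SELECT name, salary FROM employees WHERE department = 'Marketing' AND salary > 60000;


Filtering: department = 'Marketing' AND salary > 60000
Matching: 0 rows

Empty result set (0 rows)


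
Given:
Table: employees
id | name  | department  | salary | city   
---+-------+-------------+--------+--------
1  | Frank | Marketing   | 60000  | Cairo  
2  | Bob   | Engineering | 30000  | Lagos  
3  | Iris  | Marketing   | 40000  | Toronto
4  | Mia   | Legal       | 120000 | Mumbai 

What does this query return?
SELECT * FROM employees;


SELECT * returns all 4 rows with all columns

4 rows:
1, Frank, Marketing, 60000, Cairo
2, Bob, Engineering, 30000, Lagos
3, Iris, Marketing, 40000, Toronto
4, Mia, Legal, 120000, Mumbai


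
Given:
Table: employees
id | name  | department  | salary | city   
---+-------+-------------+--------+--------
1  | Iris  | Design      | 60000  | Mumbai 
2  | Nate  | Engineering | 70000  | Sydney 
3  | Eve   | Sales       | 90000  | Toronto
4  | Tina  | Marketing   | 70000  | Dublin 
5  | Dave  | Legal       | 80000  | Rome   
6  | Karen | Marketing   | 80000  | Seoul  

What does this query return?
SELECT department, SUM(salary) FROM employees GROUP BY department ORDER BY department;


Summing salary within each department:
  Design: 60000 = 60000
  Engineering: 70000 = 70000
  Legal: 80000 = 80000
  Marketing: 70000 + 80000 = 150000
  Sales: 90000 = 90000


5 groups:
Design, 60000
Engineering, 70000
Legal, 80000
Marketing, 150000
Sales, 90000


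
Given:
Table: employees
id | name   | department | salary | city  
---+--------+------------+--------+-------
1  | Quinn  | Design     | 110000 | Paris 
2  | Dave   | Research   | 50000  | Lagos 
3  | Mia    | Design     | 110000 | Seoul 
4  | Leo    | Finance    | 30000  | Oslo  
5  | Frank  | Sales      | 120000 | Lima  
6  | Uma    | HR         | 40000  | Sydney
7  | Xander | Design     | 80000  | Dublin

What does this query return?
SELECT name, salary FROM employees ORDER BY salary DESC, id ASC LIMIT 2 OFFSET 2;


Sort by salary DESC (id ASC tiebreak), then skip 2 and take 2
Rows 3 through 4

2 rows:
Mia, 110000
Xander, 80000


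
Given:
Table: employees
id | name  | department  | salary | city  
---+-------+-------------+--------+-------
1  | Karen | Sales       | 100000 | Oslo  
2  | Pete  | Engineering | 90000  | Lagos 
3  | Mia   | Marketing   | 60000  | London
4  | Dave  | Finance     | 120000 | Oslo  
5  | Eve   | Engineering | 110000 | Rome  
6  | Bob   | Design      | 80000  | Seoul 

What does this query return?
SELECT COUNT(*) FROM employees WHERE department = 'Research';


Counting rows where department = 'Research'


0


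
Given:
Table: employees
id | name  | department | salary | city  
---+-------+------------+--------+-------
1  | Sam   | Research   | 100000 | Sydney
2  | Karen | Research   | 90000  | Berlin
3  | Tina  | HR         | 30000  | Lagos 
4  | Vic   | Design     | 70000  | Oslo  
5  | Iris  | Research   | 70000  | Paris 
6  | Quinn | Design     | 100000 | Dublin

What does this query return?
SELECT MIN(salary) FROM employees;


Salaries: 100000, 90000, 30000, 70000, 70000, 100000
MIN = 30000

30000


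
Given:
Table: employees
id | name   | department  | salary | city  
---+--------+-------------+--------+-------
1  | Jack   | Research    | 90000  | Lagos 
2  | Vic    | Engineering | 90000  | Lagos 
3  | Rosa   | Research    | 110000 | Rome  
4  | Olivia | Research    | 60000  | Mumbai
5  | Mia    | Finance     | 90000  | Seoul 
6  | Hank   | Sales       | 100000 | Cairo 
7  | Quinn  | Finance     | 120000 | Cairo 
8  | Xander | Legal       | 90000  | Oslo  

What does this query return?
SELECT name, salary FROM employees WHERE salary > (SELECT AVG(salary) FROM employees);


Subquery: AVG(salary) = 93750.0
Filtering: salary > 93750.0
  Rosa (110000) -> MATCH
  Hank (100000) -> MATCH
  Quinn (120000) -> MATCH


3 rows:
Rosa, 110000
Hank, 100000
Quinn, 120000


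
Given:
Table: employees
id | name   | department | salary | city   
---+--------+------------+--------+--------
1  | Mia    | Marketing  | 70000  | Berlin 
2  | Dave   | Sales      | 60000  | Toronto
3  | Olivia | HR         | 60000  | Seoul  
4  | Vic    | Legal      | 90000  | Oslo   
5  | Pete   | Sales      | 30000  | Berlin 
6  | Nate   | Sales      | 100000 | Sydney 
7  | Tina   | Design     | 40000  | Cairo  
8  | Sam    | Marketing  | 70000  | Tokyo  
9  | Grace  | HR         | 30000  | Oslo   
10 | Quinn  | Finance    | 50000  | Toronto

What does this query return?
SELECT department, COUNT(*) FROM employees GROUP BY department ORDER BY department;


Assigning each row to its department group:
  Mia -> Marketing
  Dave -> Sales
  Olivia -> HR
  Vic -> Legal
  Pete -> Sales
  Nate -> Sales
  Tina -> Design
  Sam -> Marketing
  Grace -> HR
  Quinn -> Finance


6 groups:
Design, 1
Finance, 1
HR, 2
Legal, 1
Marketing, 2
Sales, 3


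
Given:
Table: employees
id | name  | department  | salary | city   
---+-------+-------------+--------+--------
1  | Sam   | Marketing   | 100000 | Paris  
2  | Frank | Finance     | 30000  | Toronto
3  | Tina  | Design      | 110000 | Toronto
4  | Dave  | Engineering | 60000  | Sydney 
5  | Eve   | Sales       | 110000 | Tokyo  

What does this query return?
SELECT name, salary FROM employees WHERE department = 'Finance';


Filtering: department = 'Finance'
Matching rows: 1

1 rows:
Frank, 30000


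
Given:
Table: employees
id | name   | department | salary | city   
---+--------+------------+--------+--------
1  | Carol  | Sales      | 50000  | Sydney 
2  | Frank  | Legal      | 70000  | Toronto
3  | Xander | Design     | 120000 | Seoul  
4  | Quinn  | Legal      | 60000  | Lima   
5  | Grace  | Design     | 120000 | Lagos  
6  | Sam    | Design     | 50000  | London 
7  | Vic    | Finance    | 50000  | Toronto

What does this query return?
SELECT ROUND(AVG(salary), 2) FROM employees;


SUM(salary) = 520000
COUNT = 7
ROUND(AVG, 2) = ROUND(520000 / 7, 2) = 74285.71

74285.71


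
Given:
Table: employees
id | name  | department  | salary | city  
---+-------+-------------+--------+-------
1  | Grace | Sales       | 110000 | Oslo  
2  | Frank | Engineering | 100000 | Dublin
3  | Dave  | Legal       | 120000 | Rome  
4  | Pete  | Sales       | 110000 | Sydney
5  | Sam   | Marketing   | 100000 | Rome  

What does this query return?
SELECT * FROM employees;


SELECT * returns all 5 rows with all columns

5 rows:
1, Grace, Sales, 110000, Oslo
2, Frank, Engineering, 100000, Dublin
3, Dave, Legal, 120000, Rome
4, Pete, Sales, 110000, Sydney
5, Sam, Marketing, 100000, Rome


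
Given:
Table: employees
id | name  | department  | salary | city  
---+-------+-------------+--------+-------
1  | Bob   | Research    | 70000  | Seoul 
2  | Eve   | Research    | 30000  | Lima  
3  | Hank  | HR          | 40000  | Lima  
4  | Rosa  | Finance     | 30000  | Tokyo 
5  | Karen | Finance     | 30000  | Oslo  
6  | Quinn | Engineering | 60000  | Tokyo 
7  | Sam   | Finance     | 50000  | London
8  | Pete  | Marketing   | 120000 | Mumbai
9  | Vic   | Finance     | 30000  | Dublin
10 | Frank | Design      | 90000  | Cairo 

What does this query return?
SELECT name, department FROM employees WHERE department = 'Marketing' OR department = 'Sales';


Filtering: department = 'Marketing' OR 'Sales'
Matching: 1 rows

1 rows:
Pete, Marketing


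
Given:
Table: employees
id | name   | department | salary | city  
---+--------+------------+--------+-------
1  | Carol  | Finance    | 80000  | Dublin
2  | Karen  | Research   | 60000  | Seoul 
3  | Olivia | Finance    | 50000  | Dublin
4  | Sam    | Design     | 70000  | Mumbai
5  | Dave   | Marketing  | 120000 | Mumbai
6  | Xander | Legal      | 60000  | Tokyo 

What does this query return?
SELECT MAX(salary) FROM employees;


Salaries: 80000, 60000, 50000, 70000, 120000, 60000
MAX = 120000

120000


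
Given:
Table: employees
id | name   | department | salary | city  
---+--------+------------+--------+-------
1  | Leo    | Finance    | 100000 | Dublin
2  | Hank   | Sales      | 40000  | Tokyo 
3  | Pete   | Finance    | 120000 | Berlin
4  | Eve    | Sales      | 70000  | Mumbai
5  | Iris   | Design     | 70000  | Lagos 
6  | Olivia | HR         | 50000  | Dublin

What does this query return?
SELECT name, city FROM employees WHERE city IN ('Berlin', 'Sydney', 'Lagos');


Filtering: city IN ('Berlin', 'Sydney', 'Lagos')
Matching: 2 rows

2 rows:
Pete, Berlin
Iris, Lagos


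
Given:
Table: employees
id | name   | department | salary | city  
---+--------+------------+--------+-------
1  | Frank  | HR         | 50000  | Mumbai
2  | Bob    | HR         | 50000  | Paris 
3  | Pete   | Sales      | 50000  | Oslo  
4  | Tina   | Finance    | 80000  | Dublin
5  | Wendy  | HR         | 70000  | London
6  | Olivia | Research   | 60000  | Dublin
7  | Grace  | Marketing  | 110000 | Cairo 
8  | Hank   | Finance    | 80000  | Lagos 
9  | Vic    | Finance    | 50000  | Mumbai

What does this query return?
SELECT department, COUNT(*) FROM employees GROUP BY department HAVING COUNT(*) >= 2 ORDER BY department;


Groups with count >= 2:
  Finance: 3 -> PASS
  HR: 3 -> PASS
  Marketing: 1 -> filtered out
  Research: 1 -> filtered out
  Sales: 1 -> filtered out


2 groups:
Finance, 3
HR, 3


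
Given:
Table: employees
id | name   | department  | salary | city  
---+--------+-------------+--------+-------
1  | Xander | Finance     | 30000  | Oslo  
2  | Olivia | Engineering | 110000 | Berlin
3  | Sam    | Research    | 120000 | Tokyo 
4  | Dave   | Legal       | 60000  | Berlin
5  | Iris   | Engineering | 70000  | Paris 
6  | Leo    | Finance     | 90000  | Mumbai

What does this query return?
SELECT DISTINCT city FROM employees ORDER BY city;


All 'city' values (row order): Oslo, Berlin, Tokyo, Berlin, Paris, Mumbai
Removing duplicates leaves 5 unique value(s).

5 values:
Berlin
Mumbai
Oslo
Paris
Tokyo


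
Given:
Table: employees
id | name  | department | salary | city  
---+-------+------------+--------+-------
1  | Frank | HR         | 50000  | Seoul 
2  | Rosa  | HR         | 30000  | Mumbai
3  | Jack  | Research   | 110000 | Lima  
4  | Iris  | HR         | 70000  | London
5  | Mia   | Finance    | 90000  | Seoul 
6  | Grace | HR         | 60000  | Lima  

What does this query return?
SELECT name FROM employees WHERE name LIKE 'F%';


LIKE 'F%' matches names starting with 'F'
Matching: 1

1 rows:
Frank


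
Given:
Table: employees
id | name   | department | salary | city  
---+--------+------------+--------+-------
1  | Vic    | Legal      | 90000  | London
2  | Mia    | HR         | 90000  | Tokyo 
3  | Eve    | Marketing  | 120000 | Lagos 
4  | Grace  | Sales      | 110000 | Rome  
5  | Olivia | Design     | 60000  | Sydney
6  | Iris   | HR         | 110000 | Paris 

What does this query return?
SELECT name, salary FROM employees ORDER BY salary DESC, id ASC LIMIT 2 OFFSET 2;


Sort by salary DESC (id ASC tiebreak), then skip 2 and take 2
Rows 3 through 4

2 rows:
Iris, 110000
Vic, 90000


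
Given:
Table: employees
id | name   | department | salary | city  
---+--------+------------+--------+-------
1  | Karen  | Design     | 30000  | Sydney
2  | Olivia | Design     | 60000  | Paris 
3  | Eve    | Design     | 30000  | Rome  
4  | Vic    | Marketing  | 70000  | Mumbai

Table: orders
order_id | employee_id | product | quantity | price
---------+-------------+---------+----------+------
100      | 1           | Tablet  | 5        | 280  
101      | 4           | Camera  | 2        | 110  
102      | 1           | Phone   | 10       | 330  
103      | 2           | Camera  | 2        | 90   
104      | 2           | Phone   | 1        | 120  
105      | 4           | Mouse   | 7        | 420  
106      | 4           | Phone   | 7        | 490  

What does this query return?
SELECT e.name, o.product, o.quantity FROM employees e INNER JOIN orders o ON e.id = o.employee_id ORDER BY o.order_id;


Joining employees.id = orders.employee_id:
  employee Karen (id=1) -> order Tablet
  employee Vic (id=4) -> order Camera
  employee Karen (id=1) -> order Phone
  employee Olivia (id=2) -> order Camera
  employee Olivia (id=2) -> order Phone
  employee Vic (id=4) -> order Mouse
  employee Vic (id=4) -> order Phone


7 rows:
Karen, Tablet, 5
Vic, Camera, 2
Karen, Phone, 10
Olivia, Camera, 2
Olivia, Phone, 1
Vic, Mouse, 7
Vic, Phone, 7
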